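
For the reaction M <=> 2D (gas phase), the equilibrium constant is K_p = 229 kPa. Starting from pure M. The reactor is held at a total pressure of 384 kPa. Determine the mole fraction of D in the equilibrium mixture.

y_D = 0.530

Take 1 mol M as basis and let X be its fractional conversion, so ξ = X.
Moles: n_M = 1 − X; n_D = 2X.
Summing: n_T = 1 + X.
Mole fractions y_i = n_i/n_T; K_p = p_D^2 / (p_M) with p_i = y_i·P.
Equating to 229 kPa and solving on 0 < X < 1: X = 0.360.
Then n_D = 0.72, n_T = 1.36, so y_D = 0.530.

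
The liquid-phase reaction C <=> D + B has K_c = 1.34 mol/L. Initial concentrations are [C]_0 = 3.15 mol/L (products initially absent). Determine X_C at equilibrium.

X = 0.473

Let X = conversion of C; extent ξ = 3.15·X mol/L.
Concentrations: [C] = 3.15 − 3.15X; [D] = 3.15X; [B] = 3.15X.
K_c = [D] [B] / ([C]).
Solving K_c = 1.34 for X ∈ (0,1): X = 0.473.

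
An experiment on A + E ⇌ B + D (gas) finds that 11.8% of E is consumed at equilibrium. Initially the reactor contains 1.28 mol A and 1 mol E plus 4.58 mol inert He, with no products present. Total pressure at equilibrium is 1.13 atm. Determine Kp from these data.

Let X = conversion of E (basis 1 mol E); extent of reaction ξ = X.
At extent ξ: n_A = 1.28 − X; n_E = 1 − X; n_B = X; n_D = X; n_I = 4.58 (inert).
Since Δν = 0, n_T = 6.86 throughout.
At X = 0.118: n_A = 1.16, n_E = 0.882, n_B = 0.118, n_D = 0.118, n_T = 6.86.
p_i = (n_i/n_T)·P. Kp = p_B p_D / (p_A p_E) = 0.0136.

Kp = 0.0136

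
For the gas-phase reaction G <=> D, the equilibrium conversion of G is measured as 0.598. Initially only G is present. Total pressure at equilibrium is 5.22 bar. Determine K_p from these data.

K_p = 1.49

Let X = conversion of G (basis 1 mol G); extent of reaction ξ = X.
Species balance: n_G = 1 − X; n_D = X.
n_T stays at 1 (no change in mole number).
At X = 0.598: n_G = 0.402, n_D = 0.598, n_T = 1.
p_i = (n_i/n_T)·P. K_p = p_D / (p_G) = 1.49.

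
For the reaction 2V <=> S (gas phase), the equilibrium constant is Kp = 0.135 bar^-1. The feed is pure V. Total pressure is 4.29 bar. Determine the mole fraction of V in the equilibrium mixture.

Let X = conversion of V (basis 1 mol V); extent of reaction ξ = 0.5X.
Species balance: n_V = 1 − X; n_S = 0.5X.
Total moles n_T = 1 − 0.5X.
With p_i = (n_i/n_T)P, Kp = p_S / (p_V^2).
Substituting and setting equal to 0.135 bar^-1 gives a polynomial in X; the root in (0,1) is X = 0.451.
Then n_V = 0.549, n_T = 0.775, so y_V = 0.709.

y_V = 0.709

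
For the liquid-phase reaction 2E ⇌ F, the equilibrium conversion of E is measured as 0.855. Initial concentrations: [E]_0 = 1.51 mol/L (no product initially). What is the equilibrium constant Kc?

Kc = 13.5 L/mol

Let X = conversion of E.
Concentrations: [E] = 1.51 − 1.51X; [F] = 0.755X.
At X = 0.855: [E] = 0.219, [F] = 0.646.
Kc = [F] / ([E]^2) = 13.5 L/mol.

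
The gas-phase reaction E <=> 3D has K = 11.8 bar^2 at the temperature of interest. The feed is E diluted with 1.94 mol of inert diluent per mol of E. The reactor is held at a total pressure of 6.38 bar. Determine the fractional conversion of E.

Let X = conversion of E (basis 1 mol E); extent of reaction ξ = X.
Mole table: n_E = 1 − X; n_D = 3X; n_I = 1.94 (inert).
Summing: n_T = 2.94 + 2X.
Mole fractions y_i = n_i/n_T; K = p_D^3 / (p_E) with p_i = y_i·P.
Setting this equal to 11.8 bar^2 and taking the physical root (0 < X < 1) gives X = 0.444.

X = 0.444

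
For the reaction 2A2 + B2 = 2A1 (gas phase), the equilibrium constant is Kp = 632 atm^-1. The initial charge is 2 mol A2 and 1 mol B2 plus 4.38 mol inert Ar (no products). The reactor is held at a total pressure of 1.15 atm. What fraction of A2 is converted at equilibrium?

Let X = conversion of A2 (basis 2 mol A2); extent of reaction ξ = X.
Moles: n_A2 = 2 − 2X; n_B2 = 1 − X; n_A1 = 2X; n_I = 4.38 (inert).
Summing: n_T = 7.38 − X.
With p_i = (n_i/n_T)P, Kp = p_A1^2 / (p_A2^2 p_B2).
This yields a degree-3 equation in X; solving on (0,1), X = 0.818.

X = 0.818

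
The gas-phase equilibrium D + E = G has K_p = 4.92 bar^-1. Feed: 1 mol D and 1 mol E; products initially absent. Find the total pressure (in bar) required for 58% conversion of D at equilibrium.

Let X = conversion of D (basis 1 mol D); extent of reaction ξ = X.
Moles: n_D = 1 − X; n_E = 1 − X; n_G = X.
n_T = Σnᵢ = 2 − X.
K_p = p_G / (p_D p_E) with p_i = (n_i/n_T)·P.
At X = 0.58: the mole-fraction product g(X) = Π y_i^ν_i = 4.669. Since K_p = g(X)·P^{-1}, P = (g/K_p)^(1/1) = (4.669/4.92)^(1/1) = 0.949 bar.

P = 0.949 bar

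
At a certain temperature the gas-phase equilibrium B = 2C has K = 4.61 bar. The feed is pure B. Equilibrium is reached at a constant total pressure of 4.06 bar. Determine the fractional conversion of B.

X = 0.470

Take 1 mol B as basis and let X be its fractional conversion, so ξ = X.
Mole table: n_B = 1 − X; n_C = 2X.
n_T = Σnᵢ = 1 + X.
y_i = n_i/n_T, p_i = y_i·P. K = p_C^2 / (p_B).
Equating to 4.61 bar and solving on 0 < X < 1: X = 0.470.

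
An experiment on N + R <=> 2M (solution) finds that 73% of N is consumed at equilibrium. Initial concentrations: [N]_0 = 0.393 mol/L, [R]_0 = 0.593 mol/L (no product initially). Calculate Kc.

Let X = conversion of N.
Concentrations: [N] = 0.393 − 0.393X; [R] = 0.593 − 0.393X; [M] = 0.786X.
At X = 0.73: [N] = 0.106, [R] = 0.306, [M] = 0.574.
Kc = [M]^2 / ([N] [R]) = 10.1.

Kc = 10.1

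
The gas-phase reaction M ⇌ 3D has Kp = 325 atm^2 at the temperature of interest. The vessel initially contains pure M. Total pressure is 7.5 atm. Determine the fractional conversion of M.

Let X = conversion of M (basis 1 mol M); extent of reaction ξ = X.
At extent ξ: n_M = 1 − X; n_D = 3X.
Summing: n_T = 1 + 2X.
With p_i = (n_i/n_T)P, Kp = p_D^3 / (p_M).
Setting this equal to 325 atm^2 and taking the physical root (0 < X < 1) gives X = 0.713.

X = 0.713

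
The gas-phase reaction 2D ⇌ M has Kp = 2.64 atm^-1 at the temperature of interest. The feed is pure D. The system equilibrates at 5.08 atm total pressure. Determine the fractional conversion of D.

X = 0.865

Basis: 1 mol D initially; let X = conversion of D. Extent ξ = 0.5X.
Species balance: n_D = 1 − X; n_M = 0.5X.
n_T = Σnᵢ = 1 − 0.5X.
y_i = n_i/n_T, p_i = y_i·P. Kp = p_M / (p_D^2).
Equating to 2.64 atm^-1 and solving on 0 < X < 1: X = 0.865.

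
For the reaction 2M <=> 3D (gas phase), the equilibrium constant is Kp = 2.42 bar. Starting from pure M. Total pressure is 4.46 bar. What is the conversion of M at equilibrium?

X = 0.408

Let X = conversion of M (basis 1 mol M); extent of reaction ξ = 0.5X.
Moles: n_M = 1 − X; n_D = 1.5X.
n_T = Σnᵢ = 1 + 0.5X.
Mole fractions y_i = n_i/n_T; Kp = p_D^3 / (p_M^2) with p_i = y_i·P.
Setting this equal to 2.42 bar and taking the physical root (0 < X < 1) gives X = 0.408.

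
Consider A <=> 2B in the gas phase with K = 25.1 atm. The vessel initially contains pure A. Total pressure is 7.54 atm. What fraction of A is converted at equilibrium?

Basis: 1 mol A initially; let X = conversion of A. Extent ξ = X.
At extent ξ: n_A = 1 − X; n_B = 2X.
Total moles n_T = 1 + X.
With p_i = (n_i/n_T)P, K = p_B^2 / (p_A).
Substituting and setting equal to 25.1 atm gives a polynomial in X; the root in (0,1) is X = 0.674.

X = 0.674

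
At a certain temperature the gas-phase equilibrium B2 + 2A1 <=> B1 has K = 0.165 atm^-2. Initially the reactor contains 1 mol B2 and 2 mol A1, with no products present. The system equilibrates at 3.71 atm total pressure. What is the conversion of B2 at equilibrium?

X = 0.402

Let X = conversion of B2 (basis 1 mol B2); extent of reaction ξ = X.
Moles: n_B2 = 1 − X; n_A1 = 2 − 2X; n_B1 = X.
Total moles n_T = 3 − 2X.
y_i = n_i/n_T, p_i = y_i·P. K = p_B1 / (p_B2 p_A1^2).
Setting this equal to 0.165 atm^-2 and taking the physical root (0 < X < 1) gives X = 0.402.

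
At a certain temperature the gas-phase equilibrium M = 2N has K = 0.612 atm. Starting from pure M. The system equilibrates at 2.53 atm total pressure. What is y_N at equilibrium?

Take 1 mol M as basis and let X be its fractional conversion, so ξ = X.
Species balance: n_M = 1 − X; n_N = 2X.
Total moles n_T = 1 + X.
y_i = n_i/n_T, p_i = y_i·P. K = p_N^2 / (p_M).
Equating to 0.612 atm and solving on 0 < X < 1: X = 0.239.
Then n_N = 0.478, n_T = 1.24, so y_N = 0.386.

y_N = 0.386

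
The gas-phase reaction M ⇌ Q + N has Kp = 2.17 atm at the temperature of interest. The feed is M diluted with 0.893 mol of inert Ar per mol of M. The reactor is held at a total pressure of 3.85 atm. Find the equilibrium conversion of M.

Let X = conversion of M (basis 1 mol M); extent of reaction ξ = X.
Mole table: n_M = 1 − X; n_Q = X; n_N = X; n_I = 0.893 (inert).
Summing: n_T = 1.89 + X.
With p_i = (n_i/n_T)P, Kp = p_Q p_N / (p_M).
Setting this equal to 2.17 atm and taking the physical root (0 < X < 1) gives X = 0.681.

X = 0.681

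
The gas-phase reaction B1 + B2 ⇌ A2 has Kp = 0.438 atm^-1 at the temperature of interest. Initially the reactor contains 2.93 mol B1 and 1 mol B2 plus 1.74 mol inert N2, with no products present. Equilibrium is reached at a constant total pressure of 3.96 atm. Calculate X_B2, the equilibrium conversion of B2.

X = 0.452

Basis: 1 mol B2 initially; let X = conversion of B2. Extent ξ = X.
Mole table: n_B1 = 2.93 − X; n_B2 = 1 − X; n_A2 = X; n_I = 1.74 (inert).
n_T = Σnᵢ = 5.67 − X.
With p_i = (n_i/n_T)P, Kp = p_A2 / (p_B1 p_B2).
Equating to 0.438 atm^-1 and solving on 0 < X < 1: X = 0.452.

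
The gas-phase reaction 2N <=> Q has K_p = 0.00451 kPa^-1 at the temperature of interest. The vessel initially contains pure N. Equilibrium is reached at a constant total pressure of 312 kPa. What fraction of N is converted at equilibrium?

X = 0.612

Take 1 mol N as basis and let X be its fractional conversion, so ξ = 0.5X.
Mole table: n_N = 1 − X; n_Q = 0.5X.
Total moles n_T = 1 − 0.5X.
y_i = n_i/n_T, p_i = y_i·P. K_p = p_Q / (p_N^2).
Setting this equal to 0.00451 kPa^-1 and taking the physical root (0 < X < 1) gives X = 0.612.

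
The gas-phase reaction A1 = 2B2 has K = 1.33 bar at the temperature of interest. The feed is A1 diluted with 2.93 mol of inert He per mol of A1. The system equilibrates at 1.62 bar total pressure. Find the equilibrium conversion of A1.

X = 0.606

Let X = conversion of A1 (basis 1 mol A1); extent of reaction ξ = X.
Species balance: n_A1 = 1 − X; n_B2 = 2X; n_I = 2.93 (inert).
Summing: n_T = 3.93 + X.
Mole fractions y_i = n_i/n_T; K = p_B2^2 / (p_A1) with p_i = y_i·P.
Equating to 1.33 bar and solving on 0 < X < 1: X = 0.606.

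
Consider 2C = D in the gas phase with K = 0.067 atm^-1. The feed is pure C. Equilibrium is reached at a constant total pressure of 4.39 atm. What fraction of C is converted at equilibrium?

Let X = conversion of C (basis 1 mol C); extent of reaction ξ = 0.5X.
At extent ξ: n_C = 1 − X; n_D = 0.5X.
Total moles n_T = 1 − 0.5X.
With p_i = (n_i/n_T)P, K = p_D / (p_C^2).
Equating to 0.067 atm^-1 and solving on 0 < X < 1: X = 0.322.

X = 0.322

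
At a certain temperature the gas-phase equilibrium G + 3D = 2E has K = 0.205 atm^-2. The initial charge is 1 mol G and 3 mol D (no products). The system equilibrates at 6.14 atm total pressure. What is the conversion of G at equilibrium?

Take 1 mol G as basis and let X be its fractional conversion, so ξ = X.
Mole table: n_G = 1 − X; n_D = 3 − 3X; n_E = 2X.
Summing: n_T = 4 − 2X.
y_i = n_i/n_T, p_i = y_i·P. K = p_E^2 / (p_G p_D^3).
Substituting and setting equal to 0.205 atm^-2 gives a polynomial in X; the root in (0,1) is X = 0.534.

X = 0.534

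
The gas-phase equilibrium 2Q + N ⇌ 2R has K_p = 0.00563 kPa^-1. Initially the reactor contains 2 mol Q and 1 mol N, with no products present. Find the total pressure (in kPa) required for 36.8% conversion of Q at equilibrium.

P = 251 kPa

Take 2 mol Q as basis and let X be its fractional conversion, so ξ = X.
Moles: n_Q = 2 − 2X; n_N = 1 − X; n_R = 2X.
Total moles n_T = 3 − X.
K_p = p_R^2 / (p_Q^2 p_N) with p_i = (n_i/n_T)·P.
At X = 0.368: the mole-fraction product g(X) = Π y_i^ν_i = 1.412. Since K_p = g(X)·P^{-1}, P = (g/K_p)^(1/1) = (1.412/0.00563)^(1/1) = 251 kPa.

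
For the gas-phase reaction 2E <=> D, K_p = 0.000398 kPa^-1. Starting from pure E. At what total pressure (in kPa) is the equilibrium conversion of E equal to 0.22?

Take 1 mol E as basis and let X be its fractional conversion, so ξ = 0.5X.
Moles: n_E = 1 − X; n_D = 0.5X.
n_T = Σnᵢ = 1 − 0.5X.
K_p = p_D / (p_E^2) with p_i = (n_i/n_T)·P.
At X = 0.22: the mole-fraction product g(X) = Π y_i^ν_i = 0.1609. Since K_p = g(X)·P^{-1}, P = (g/K_p)^(1/1) = (0.1609/0.000398)^(1/1) = 404 kPa.

P = 404 kPa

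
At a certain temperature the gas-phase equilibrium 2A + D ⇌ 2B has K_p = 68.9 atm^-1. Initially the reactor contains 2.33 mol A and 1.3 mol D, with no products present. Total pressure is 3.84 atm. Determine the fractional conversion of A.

X = 0.848

Take 2.33 mol A as basis and let X be its fractional conversion, so ξ = 1.17X.
Mole table: n_A = 2.33 − 2.33X; n_D = 1.3 − 1.17X; n_B = 2.33X.
Summing: n_T = 3.63 − 1.17X.
With p_i = (n_i/n_T)P, K_p = p_B^2 / (p_A^2 p_D).
Substituting and setting equal to 68.9 atm^-1 gives a polynomial in X; the root in (0,1) is X = 0.848.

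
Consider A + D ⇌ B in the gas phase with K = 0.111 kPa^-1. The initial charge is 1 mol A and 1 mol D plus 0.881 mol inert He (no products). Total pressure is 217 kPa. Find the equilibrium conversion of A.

Let X = conversion of A (basis 1 mol A); extent of reaction ξ = X.
Species balance: n_A = 1 − X; n_D = 1 − X; n_B = X; n_I = 0.881 (inert).
Summing: n_T = 2.88 − X.
Mole fractions y_i = n_i/n_T; K = p_B / (p_A p_D) with p_i = y_i·P.
Setting this equal to 0.111 kPa^-1 and taking the physical root (0 < X < 1) gives X = 0.743.

X = 0.743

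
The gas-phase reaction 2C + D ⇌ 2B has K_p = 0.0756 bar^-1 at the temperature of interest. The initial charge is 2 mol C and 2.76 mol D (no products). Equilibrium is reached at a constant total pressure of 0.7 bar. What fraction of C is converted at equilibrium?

X = 0.148

Basis: 2 mol C initially; let X = conversion of C. Extent ξ = X.
Mole table: n_C = 2 − 2X; n_D = 2.76 − X; n_B = 2X.
n_T = Σnᵢ = 4.76 − X.
y_i = n_i/n_T, p_i = y_i·P. K_p = p_B^2 / (p_C^2 p_D).
Equating to 0.0756 bar^-1 and solving on 0 < X < 1: X = 0.148.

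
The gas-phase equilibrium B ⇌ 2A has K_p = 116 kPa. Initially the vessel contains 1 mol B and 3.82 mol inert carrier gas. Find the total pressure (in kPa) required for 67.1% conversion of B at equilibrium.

Let X = conversion of B (basis 1 mol B); extent of reaction ξ = X.
Mole table: n_B = 1 − X; n_A = 2X; n_I = 3.82 (inert).
Total moles n_T = 4.82 + X.
K_p = p_A^2 / (p_B) with p_i = (n_i/n_T)·P.
At X = 0.671: the mole-fraction product g(X) = Π y_i^ν_i = 0.9969. Since K_p = g(X)·P^{1}, P = (K_p/g)^(1/1) = (116/0.9969)^(1/1) = 116 kPa.

P = 116 kPa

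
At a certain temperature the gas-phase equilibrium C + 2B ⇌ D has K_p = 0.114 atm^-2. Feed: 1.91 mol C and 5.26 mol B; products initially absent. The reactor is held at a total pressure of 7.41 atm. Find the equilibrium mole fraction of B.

Basis: 1.91 mol C initially; let X = conversion of C. Extent ξ = 1.91X.
Species balance: n_C = 1.91 − 1.91X; n_B = 5.26 − 3.82X; n_D = 1.91X.
Total moles n_T = 7.17 − 3.82X.
With p_i = (n_i/n_T)P, K_p = p_D / (p_C p_B^2).
This yields a degree-3 equation in X; solving on (0,1), X = 0.680.
Then n_B = 2.66, n_T = 4.57, so y_B = 0.582.

y_B = 0.582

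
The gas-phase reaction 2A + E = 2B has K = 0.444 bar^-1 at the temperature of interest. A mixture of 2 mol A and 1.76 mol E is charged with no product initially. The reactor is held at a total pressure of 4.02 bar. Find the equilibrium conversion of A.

Take 2 mol A as basis and let X be its fractional conversion, so ξ = X.
At extent ξ: n_A = 2 − 2X; n_E = 1.76 − X; n_B = 2X.
Total moles n_T = 3.76 − X.
With p_i = (n_i/n_T)P, K = p_B^2 / (p_A^2 p_E).
Substituting and setting equal to 0.444 bar^-1 gives a polynomial in X; the root in (0,1) is X = 0.456.

X = 0.456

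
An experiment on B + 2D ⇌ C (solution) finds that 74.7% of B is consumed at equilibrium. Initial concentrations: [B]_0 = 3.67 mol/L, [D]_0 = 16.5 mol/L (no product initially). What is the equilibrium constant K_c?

K_c = 0.0243 (mol/L)^-2

Let X = conversion of B.
Concentrations: [B] = 3.67 − 3.67X; [D] = 16.5 − 7.34X; [C] = 3.67X.
At X = 0.747: [B] = 0.929, [D] = 11, [C] = 2.74.
K_c = [C] / ([B] [D]^2) = 0.0243 (mol/L)^-2.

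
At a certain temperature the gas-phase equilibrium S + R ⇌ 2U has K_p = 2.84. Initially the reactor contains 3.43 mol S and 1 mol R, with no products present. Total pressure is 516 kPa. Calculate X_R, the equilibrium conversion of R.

Let X = conversion of R (basis 1 mol R); extent of reaction ξ = X.
Mole table: n_S = 3.43 − X; n_R = 1 − X; n_U = 2X.
Since Δν = 0, n_T = 4.43 throughout.
Mole fractions y_i = n_i/n_T; K_p = p_U^2 / (p_S p_R) with p_i = y_i·P.
This yields a degree-2 equation in X; solving on (0,1), X = 0.726.

X = 0.726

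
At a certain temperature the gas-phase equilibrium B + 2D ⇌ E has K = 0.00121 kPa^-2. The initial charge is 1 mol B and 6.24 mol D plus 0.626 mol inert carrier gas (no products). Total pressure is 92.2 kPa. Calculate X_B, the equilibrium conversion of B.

Take 1 mol B as basis and let X be its fractional conversion, so ξ = X.
Mole table: n_B = 1 − X; n_D = 6.24 − 2X; n_E = X; n_I = 0.626 (inert).
n_T = Σnᵢ = 7.87 − 2X.
Mole fractions y_i = n_i/n_T; K = p_E / (p_B p_D^2) with p_i = y_i·P.
Setting this equal to 0.00121 kPa^-2 and taking the physical root (0 < X < 1) gives X = 0.848.

X = 0.848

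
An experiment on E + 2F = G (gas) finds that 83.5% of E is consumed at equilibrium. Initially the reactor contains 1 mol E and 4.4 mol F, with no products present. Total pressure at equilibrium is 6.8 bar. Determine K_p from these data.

Basis: 1 mol E initially; let X = conversion of E. Extent ξ = X.
Mole table: n_E = 1 − X; n_F = 4.4 − 2X; n_G = X.
n_T = Σnᵢ = 5.4 − 2X.
At X = 0.835: n_E = 0.165, n_F = 2.73, n_G = 0.835, n_T = 3.73.
p_i = (n_i/n_T)·P. K_p = p_G / (p_E p_F^2) = 0.204 bar^-2.

K_p = 0.204 bar^-2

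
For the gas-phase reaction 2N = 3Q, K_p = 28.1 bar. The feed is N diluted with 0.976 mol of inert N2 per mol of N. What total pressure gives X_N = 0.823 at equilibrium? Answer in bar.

P = 1.12 bar

Take 1 mol N as basis and let X be its fractional conversion, so ξ = 0.5X.
Mole table: n_N = 1 − X; n_Q = 1.5X; n_I = 0.976 (inert).
Summing: n_T = 1.98 + 0.5X.
K_p = p_Q^3 / (p_N^2) with p_i = (n_i/n_T)·P.
At X = 0.823: the mole-fraction product g(X) = Π y_i^ν_i = 25.15. Since K_p = g(X)·P^{1}, P = (K_p/g)^(1/1) = (28.1/25.15)^(1/1) = 1.12 bar.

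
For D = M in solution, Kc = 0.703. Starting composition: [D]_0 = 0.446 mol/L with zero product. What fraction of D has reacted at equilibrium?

X = 0.413

Let X = conversion of D; extent ξ = 0.446·X mol/L.
Concentrations: [D] = 0.446 − 0.446X; [M] = 0.446X.
Kc = [M] / ([D]).
This equals 0.703 at X = 0.413 (the root in 0 < X < 1).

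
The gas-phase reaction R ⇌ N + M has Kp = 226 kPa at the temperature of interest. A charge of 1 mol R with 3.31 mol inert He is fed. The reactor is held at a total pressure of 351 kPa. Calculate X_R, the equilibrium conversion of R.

X = 0.804

Take 1 mol R as basis and let X be its fractional conversion, so ξ = X.
Species balance: n_R = 1 − X; n_N = X; n_M = X; n_I = 3.31 (inert).
Summing: n_T = 4.31 + X.
y_i = n_i/n_T, p_i = y_i·P. Kp = p_N p_M / (p_R).
Substituting and setting equal to 226 kPa gives a polynomial in X; the root in (0,1) is X = 0.804.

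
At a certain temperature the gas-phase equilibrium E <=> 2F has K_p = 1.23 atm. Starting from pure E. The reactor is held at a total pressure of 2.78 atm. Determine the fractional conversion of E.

Basis: 1 mol E initially; let X = conversion of E. Extent ξ = X.
Moles: n_E = 1 − X; n_F = 2X.
Summing: n_T = 1 + X.
y_i = n_i/n_T, p_i = y_i·P. K_p = p_F^2 / (p_E).
Equating to 1.23 atm and solving on 0 < X < 1: X = 0.316.

X = 0.316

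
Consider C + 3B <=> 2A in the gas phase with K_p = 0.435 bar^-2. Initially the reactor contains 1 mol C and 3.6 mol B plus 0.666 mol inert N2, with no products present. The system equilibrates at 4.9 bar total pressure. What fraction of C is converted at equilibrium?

Take 1 mol C as basis and let X be its fractional conversion, so ξ = X.
Species balance: n_C = 1 − X; n_B = 3.6 − 3X; n_A = 2X; n_I = 0.666 (inert).
Total moles n_T = 5.27 − 2X.
Mole fractions y_i = n_i/n_T; K_p = p_A^2 / (p_C p_B^3) with p_i = y_i·P.
Setting this equal to 0.435 bar^-2 and taking the physical root (0 < X < 1) gives X = 0.602.

X = 0.602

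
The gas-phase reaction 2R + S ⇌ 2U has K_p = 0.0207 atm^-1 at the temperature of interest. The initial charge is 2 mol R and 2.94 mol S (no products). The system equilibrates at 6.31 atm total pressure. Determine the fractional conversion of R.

X = 0.215

Let X = conversion of R (basis 2 mol R); extent of reaction ξ = X.
Mole table: n_R = 2 − 2X; n_S = 2.94 − X; n_U = 2X.
n_T = Σnᵢ = 4.94 − X.
Mole fractions y_i = n_i/n_T; K_p = p_U^2 / (p_R^2 p_S) with p_i = y_i·P.
Setting this equal to 0.0207 atm^-1 and taking the physical root (0 < X < 1) gives X = 0.215.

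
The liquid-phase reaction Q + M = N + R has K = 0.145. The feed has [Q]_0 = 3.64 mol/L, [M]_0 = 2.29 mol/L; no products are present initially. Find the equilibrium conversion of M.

X = 0.344

Let X = conversion of M; extent ξ = 2.29·X mol/L.
Concentrations: [Q] = 3.64 − 2.29X; [M] = 2.29 − 2.29X; [N] = 2.29X; [R] = 2.29X.
K = [N] [R] / ([Q] [M]).
Setting equal to 0.145 and solving for X on (0,1) gives X = 0.344.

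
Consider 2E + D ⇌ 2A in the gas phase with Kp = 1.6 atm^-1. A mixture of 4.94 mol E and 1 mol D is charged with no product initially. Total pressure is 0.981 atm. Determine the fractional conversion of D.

X = 0.620

Basis: 1 mol D initially; let X = conversion of D. Extent ξ = X.
At extent ξ: n_E = 4.94 − 2X; n_D = 1 − X; n_A = 2X.
Summing: n_T = 5.94 − X.
With p_i = (n_i/n_T)P, Kp = p_A^2 / (p_E^2 p_D).
Setting this equal to 1.6 atm^-1 and taking the physical root (0 < X < 1) gives X = 0.620.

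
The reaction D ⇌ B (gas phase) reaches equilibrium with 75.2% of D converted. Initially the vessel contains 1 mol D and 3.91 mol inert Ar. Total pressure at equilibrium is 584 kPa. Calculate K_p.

K_p = 3.03

Take 1 mol D as basis and let X be its fractional conversion, so ξ = X.
Species balance: n_D = 1 − X; n_B = X; n_I = 3.91 (inert).
Since Δν = 0, n_T = 4.91 throughout.
At X = 0.752: n_D = 0.248, n_B = 0.752, n_T = 4.91.
p_i = (n_i/n_T)·P. K_p = p_B / (p_D) = 3.03.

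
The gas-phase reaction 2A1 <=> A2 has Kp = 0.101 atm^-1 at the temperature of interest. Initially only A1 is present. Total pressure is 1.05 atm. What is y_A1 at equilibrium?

y_A1 = 0.912

Take 1 mol A1 as basis and let X be its fractional conversion, so ξ = 0.5X.
Mole table: n_A1 = 1 − X; n_A2 = 0.5X.
n_T = Σnᵢ = 1 − 0.5X.
y_i = n_i/n_T, p_i = y_i·P. Kp = p_A2 / (p_A1^2).
Setting this equal to 0.101 atm^-1 and taking the physical root (0 < X < 1) gives X = 0.162.
Then n_A1 = 0.838, n_T = 0.919, so y_A1 = 0.912.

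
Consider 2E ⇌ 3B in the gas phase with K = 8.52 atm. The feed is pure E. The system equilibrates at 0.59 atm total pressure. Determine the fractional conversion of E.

X = 0.738

Take 1 mol E as basis and let X be its fractional conversion, so ξ = 0.5X.
At extent ξ: n_E = 1 − X; n_B = 1.5X.
Total moles n_T = 1 + 0.5X.
With p_i = (n_i/n_T)P, K = p_B^3 / (p_E^2).
Substituting and setting equal to 8.52 atm gives a polynomial in X; the root in (0,1) is X = 0.738.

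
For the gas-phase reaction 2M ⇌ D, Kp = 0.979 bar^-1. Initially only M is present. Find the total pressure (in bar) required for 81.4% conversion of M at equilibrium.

Basis: 1 mol M initially; let X = conversion of M. Extent ξ = 0.5X.
Species balance: n_M = 1 − X; n_D = 0.5X.
Total moles n_T = 1 − 0.5X.
Kp = p_D / (p_M^2) with p_i = (n_i/n_T)·P.
At X = 0.814: the mole-fraction product g(X) = Π y_i^ν_i = 6.976. Since Kp = g(X)·P^{-1}, P = (g/Kp)^(1/1) = (6.976/0.979)^(1/1) = 7.13 bar.

P = 7.13 bar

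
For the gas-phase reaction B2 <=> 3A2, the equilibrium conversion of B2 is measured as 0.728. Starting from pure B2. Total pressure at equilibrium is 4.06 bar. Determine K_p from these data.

Take 1 mol B2 as basis and let X be its fractional conversion, so ξ = X.
At extent ξ: n_B2 = 1 − X; n_A2 = 3X.
n_T = Σnᵢ = 1 + 2X.
At X = 0.728: n_B2 = 0.272, n_A2 = 2.18, n_T = 2.46.
p_i = (n_i/n_T)·P. K_p = p_A2^3 / (p_B2) = 105 bar^2.

K_p = 105 bar^2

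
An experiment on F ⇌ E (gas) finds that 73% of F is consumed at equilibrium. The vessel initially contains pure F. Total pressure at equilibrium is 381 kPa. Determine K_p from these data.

Take 1 mol F as basis and let X be its fractional conversion, so ξ = X.
At extent ξ: n_F = 1 − X; n_E = X.
Total moles n_T = 1 (Δν = 0, constant).
At X = 0.73: n_F = 0.27, n_E = 0.73, n_T = 1.
p_i = (n_i/n_T)·P. K_p = p_E / (p_F) = 2.7.

K_p = 2.7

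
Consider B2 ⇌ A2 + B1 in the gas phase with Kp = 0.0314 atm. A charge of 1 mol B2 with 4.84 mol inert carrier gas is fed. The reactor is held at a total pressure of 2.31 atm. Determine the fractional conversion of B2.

X = 0.249

Basis: 1 mol B2 initially; let X = conversion of B2. Extent ξ = X.
Moles: n_B2 = 1 − X; n_A2 = X; n_B1 = X; n_I = 4.84 (inert).
Summing: n_T = 5.84 + X.
Mole fractions y_i = n_i/n_T; Kp = p_A2 p_B1 / (p_B2) with p_i = y_i·P.
This yields a degree-2 equation in X; solving on (0,1), X = 0.249.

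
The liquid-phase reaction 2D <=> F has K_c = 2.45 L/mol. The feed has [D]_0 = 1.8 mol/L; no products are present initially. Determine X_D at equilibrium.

X = 0.715

Let X = conversion of D; extent ξ = 1.8X/2 mol/L.
Concentrations: [D] = 1.8 − 1.8X; [F] = 0.9X.
K_c = [F] / ([D]^2).
Solving K_c = 2.45 for X ∈ (0,1): X = 0.715.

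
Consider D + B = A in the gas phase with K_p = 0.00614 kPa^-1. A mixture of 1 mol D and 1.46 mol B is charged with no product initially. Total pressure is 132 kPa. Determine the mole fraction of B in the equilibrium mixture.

y_B = 0.536

Basis: 1 mol D initially; let X = conversion of D. Extent ξ = X.
Moles: n_D = 1 − X; n_B = 1.46 − X; n_A = X.
n_T = Σnᵢ = 2.46 − X.
y_i = n_i/n_T, p_i = y_i·P. K_p = p_A / (p_D p_B).
This yields a degree-2 equation in X; solving on (0,1), X = 0.303.
Then n_B = 1.16, n_T = 2.16, so y_B = 0.536.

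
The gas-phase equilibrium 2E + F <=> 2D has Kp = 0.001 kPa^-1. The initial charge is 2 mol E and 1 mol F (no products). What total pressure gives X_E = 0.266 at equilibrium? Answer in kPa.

P = 489 kPa

Basis: 2 mol E initially; let X = conversion of E. Extent ξ = X.
Species balance: n_E = 2 − 2X; n_F = 1 − X; n_D = 2X.
n_T = Σnᵢ = 3 − X.
Kp = p_D^2 / (p_E^2 p_F) with p_i = (n_i/n_T)·P.
At X = 0.266: the mole-fraction product g(X) = Π y_i^ν_i = 0.4892. Since Kp = g(X)·P^{-1}, P = (g/Kp)^(1/1) = (0.4892/0.001)^(1/1) = 489 kPa.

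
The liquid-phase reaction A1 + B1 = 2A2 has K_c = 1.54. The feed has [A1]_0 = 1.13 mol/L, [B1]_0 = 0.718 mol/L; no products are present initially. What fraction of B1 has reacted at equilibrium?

Let X = conversion of B1; extent ξ = 0.718·X mol/L.
Concentrations: [A1] = 1.13 − 0.718X; [B1] = 0.718 − 0.718X; [A2] = 1.44X.
K_c = [A2]^2 / ([A1] [B1]).
This equals 1.54 at X = 0.473 (the root in 0 < X < 1).

X = 0.473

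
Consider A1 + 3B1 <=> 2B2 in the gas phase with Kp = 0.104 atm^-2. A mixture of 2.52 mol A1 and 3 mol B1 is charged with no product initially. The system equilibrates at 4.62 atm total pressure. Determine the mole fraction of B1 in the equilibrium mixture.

Take 3 mol B1 as basis and let X be its fractional conversion, so ξ = X.
Species balance: n_A1 = 2.52 − X; n_B1 = 3 − 3X; n_B2 = 2X.
Summing: n_T = 5.52 − 2X.
y_i = n_i/n_T, p_i = y_i·P. Kp = p_B2^2 / (p_A1 p_B1^3).
Setting this equal to 0.104 atm^-2 and taking the physical root (0 < X < 1) gives X = 0.469.
Then n_B1 = 1.59, n_T = 4.58, so y_B1 = 0.348.

y_B1 = 0.348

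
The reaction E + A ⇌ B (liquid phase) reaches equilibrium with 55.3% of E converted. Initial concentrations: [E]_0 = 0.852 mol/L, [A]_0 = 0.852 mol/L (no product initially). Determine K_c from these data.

K_c = 3.25 L/mol

Let X = conversion of E.
Concentrations: [E] = 0.852 − 0.852X; [A] = 0.852 − 0.852X; [B] = 0.852X.
At X = 0.553: [E] = 0.381, [A] = 0.381, [B] = 0.471.
K_c = [B] / ([E] [A]) = 3.25 L/mol.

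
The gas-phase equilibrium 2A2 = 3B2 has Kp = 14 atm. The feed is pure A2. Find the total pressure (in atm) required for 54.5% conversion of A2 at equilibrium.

P = 6.75 atm

Take 1 mol A2 as basis and let X be its fractional conversion, so ξ = 0.5X.
Species balance: n_A2 = 1 − X; n_B2 = 1.5X.
Summing: n_T = 1 + 0.5X.
Kp = p_B2^3 / (p_A2^2) with p_i = (n_i/n_T)·P.
At X = 0.545: the mole-fraction product g(X) = Π y_i^ν_i = 2.074. Since Kp = g(X)·P^{1}, P = (Kp/g)^(1/1) = (14/2.074)^(1/1) = 6.75 atm.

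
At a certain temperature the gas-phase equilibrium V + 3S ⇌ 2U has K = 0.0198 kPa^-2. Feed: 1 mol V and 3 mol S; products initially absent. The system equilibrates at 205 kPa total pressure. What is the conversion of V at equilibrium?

X = 0.839

Basis: 1 mol V initially; let X = conversion of V. Extent ξ = X.
At extent ξ: n_V = 1 − X; n_S = 3 − 3X; n_U = 2X.
n_T = Σnᵢ = 4 − 2X.
y_i = n_i/n_T, p_i = y_i·P. K = p_U^2 / (p_V p_S^3).
Equating to 0.0198 kPa^-2 and solving on 0 < X < 1: X = 0.839.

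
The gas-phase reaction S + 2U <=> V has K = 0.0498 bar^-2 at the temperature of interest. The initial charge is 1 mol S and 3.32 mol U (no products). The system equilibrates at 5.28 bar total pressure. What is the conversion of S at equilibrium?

X = 0.414

Take 1 mol S as basis and let X be its fractional conversion, so ξ = X.
Mole table: n_S = 1 − X; n_U = 3.32 − 2X; n_V = X.
n_T = Σnᵢ = 4.32 − 2X.
With p_i = (n_i/n_T)P, K = p_V / (p_S p_U^2).
Equating to 0.0498 bar^-2 and solving on 0 < X < 1: X = 0.414.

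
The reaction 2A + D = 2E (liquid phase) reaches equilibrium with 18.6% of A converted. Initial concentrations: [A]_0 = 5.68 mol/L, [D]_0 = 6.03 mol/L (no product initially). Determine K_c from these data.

Let X = conversion of A.
Concentrations: [A] = 5.68 − 5.68X; [D] = 6.03 − 2.84X; [E] = 5.68X.
At X = 0.186: [A] = 4.62, [D] = 5.5, [E] = 1.06.
K_c = [E]^2 / ([A]^2 [D]) = 0.00949 L/mol.

K_c = 0.00949 L/mol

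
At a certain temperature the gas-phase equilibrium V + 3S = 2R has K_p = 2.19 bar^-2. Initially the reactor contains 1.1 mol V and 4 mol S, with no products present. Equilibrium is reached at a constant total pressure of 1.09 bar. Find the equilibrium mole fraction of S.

y_S = 0.590

Basis: 1.1 mol V initially; let X = conversion of V. Extent ξ = 1.1X.
Species balance: n_V = 1.1 − 1.1X; n_S = 4 − 3.3X; n_R = 2.2X.
Total moles n_T = 5.1 − 2.2X.
y_i = n_i/n_T, p_i = y_i·P. K_p = p_R^2 / (p_V p_S^3).
Substituting and setting equal to 2.19 bar^-2 gives a polynomial in X; the root in (0,1) is X = 0.495.
Then n_S = 2.37, n_T = 4.01, so y_S = 0.590.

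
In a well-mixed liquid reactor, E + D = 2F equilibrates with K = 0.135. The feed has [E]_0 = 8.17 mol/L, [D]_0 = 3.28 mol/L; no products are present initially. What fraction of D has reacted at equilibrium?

Let X = conversion of D; extent ξ = 3.28·X mol/L.
Concentrations: [E] = 8.17 − 3.28X; [D] = 3.28 − 3.28X; [F] = 6.56X.
K = [F]^2 / ([E] [D]).
Setting equal to 0.135 and solving for X on (0,1) gives X = 0.240.

X = 0.240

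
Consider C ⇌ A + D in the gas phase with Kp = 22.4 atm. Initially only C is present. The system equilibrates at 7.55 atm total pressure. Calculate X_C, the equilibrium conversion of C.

Basis: 1 mol C initially; let X = conversion of C. Extent ξ = X.
At extent ξ: n_C = 1 − X; n_A = X; n_D = X.
Summing: n_T = 1 + X.
Mole fractions y_i = n_i/n_T; Kp = p_A p_D / (p_C) with p_i = y_i·P.
Equating to 22.4 atm and solving on 0 < X < 1: X = 0.865.

X = 0.865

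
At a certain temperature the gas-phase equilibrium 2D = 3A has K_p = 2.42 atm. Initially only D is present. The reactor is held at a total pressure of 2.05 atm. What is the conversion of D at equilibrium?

Take 1 mol D as basis and let X be its fractional conversion, so ξ = 0.5X.
Species balance: n_D = 1 − X; n_A = 1.5X.
n_T = Σnᵢ = 1 + 0.5X.
Mole fractions y_i = n_i/n_T; K_p = p_A^3 / (p_D^2) with p_i = y_i·P.
Equating to 2.42 atm and solving on 0 < X < 1: X = 0.486.

X = 0.486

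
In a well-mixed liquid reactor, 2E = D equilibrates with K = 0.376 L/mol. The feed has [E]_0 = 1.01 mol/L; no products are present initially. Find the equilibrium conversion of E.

Let X = conversion of E; extent ξ = 1.01X/2 mol/L.
Concentrations: [E] = 1.01 − 1.01X; [D] = 0.505X.
K = [D] / ([E]^2).
Equating to 0.376 L/mol: the physical root is X = 0.335.

X = 0.335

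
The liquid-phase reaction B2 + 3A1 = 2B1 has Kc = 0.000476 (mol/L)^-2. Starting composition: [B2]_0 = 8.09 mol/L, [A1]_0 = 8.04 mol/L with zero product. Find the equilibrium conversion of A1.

X = 0.187

Let X = conversion of A1; extent ξ = 8.04X/3 mol/L.
Concentrations: [B2] = 8.09 − 2.68X; [A1] = 8.04 − 8.04X; [B1] = 5.36X.
Kc = [B1]^2 / ([B2] [A1]^3).
Solving Kc = 0.000476 for X ∈ (0,1): X = 0.187.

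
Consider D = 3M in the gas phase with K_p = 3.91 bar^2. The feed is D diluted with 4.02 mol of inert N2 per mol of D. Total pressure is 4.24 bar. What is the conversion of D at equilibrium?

X = 0.521

Basis: 1 mol D initially; let X = conversion of D. Extent ξ = X.
Moles: n_D = 1 − X; n_M = 3X; n_I = 4.02 (inert).
n_T = Σnᵢ = 5.02 + 2X.
Mole fractions y_i = n_i/n_T; K_p = p_M^3 / (p_D) with p_i = y_i·P.
Setting this equal to 3.91 bar^2 and taking the physical root (0 < X < 1) gives X = 0.521.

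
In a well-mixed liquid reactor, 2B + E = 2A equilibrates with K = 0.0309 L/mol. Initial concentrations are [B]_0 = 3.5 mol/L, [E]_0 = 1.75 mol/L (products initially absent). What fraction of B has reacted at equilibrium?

X = 0.174

Let X = conversion of B; extent ξ = 3.5X/2 mol/L.
Concentrations: [B] = 3.5 − 3.5X; [E] = 1.75 − 1.75X; [A] = 3.5X.
K = [A]^2 / ([B]^2 [E]).
This equals 0.0309 at X = 0.174 (the root in 0 < X < 1).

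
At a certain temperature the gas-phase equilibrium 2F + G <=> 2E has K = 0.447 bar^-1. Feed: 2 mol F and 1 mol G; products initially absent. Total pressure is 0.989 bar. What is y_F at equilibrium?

Basis: 2 mol F initially; let X = conversion of F. Extent ξ = X.
At extent ξ: n_F = 2 − 2X; n_G = 1 − X; n_E = 2X.
Total moles n_T = 3 − X.
With p_i = (n_i/n_T)P, K = p_E^2 / (p_F^2 p_G).
Equating to 0.447 bar^-1 and solving on 0 < X < 1: X = 0.257.
Then n_F = 1.49, n_T = 2.74, so y_F = 0.542.

y_F = 0.542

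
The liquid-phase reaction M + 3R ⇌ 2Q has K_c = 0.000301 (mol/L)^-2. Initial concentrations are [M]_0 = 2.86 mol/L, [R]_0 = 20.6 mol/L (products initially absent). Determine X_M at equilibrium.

Let X = conversion of M; extent ξ = 2.86·X mol/L.
Concentrations: [M] = 2.86 − 2.86X; [R] = 20.6 − 8.58X; [Q] = 5.72X.
K_c = [Q]^2 / ([M] [R]^3).
This equals 0.000301 at X = 0.319 (the root in 0 < X < 1).

X = 0.319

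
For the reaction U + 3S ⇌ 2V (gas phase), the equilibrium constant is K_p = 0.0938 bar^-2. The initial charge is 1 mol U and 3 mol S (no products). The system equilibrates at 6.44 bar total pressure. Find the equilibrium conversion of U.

X = 0.470

Basis: 1 mol U initially; let X = conversion of U. Extent ξ = X.
Moles: n_U = 1 − X; n_S = 3 − 3X; n_V = 2X.
Summing: n_T = 4 − 2X.
With p_i = (n_i/n_T)P, K_p = p_V^2 / (p_U p_S^3).
Equating to 0.0938 bar^-2 and solving on 0 < X < 1: X = 0.470.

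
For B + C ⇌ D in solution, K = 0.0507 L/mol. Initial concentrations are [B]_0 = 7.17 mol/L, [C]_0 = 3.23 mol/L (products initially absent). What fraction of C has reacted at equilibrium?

X = 0.244

Let X = conversion of C; extent ξ = 3.23·X mol/L.
Concentrations: [B] = 7.17 − 3.23X; [C] = 3.23 − 3.23X; [D] = 3.23X.
K = [D] / ([B] [C]).
Equating to 0.0507 L/mol: the physical root is X = 0.244.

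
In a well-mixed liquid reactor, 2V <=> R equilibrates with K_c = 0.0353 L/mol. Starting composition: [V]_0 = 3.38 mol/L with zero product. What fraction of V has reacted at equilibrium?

Let X = conversion of V; extent ξ = 3.38X/2 mol/L.
Concentrations: [V] = 3.38 − 3.38X; [R] = 1.69X.
K_c = [R] / ([V]^2).
Equating to 0.0353 L/mol: the physical root is X = 0.166.

X = 0.166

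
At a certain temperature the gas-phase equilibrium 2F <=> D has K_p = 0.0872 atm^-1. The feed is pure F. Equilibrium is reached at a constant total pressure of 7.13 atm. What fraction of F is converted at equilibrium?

Basis: 1 mol F initially; let X = conversion of F. Extent ξ = 0.5X.
Mole table: n_F = 1 − X; n_D = 0.5X.
Total moles n_T = 1 − 0.5X.
y_i = n_i/n_T, p_i = y_i·P. K_p = p_D / (p_F^2).
Setting this equal to 0.0872 atm^-1 and taking the physical root (0 < X < 1) gives X = 0.464.

X = 0.464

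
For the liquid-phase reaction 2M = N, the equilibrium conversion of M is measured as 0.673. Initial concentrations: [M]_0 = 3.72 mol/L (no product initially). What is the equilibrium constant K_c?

K_c = 0.846 L/mol

Let X = conversion of M.
Concentrations: [M] = 3.72 − 3.72X; [N] = 1.86X.
At X = 0.673: [M] = 1.22, [N] = 1.25.
K_c = [N] / ([M]^2) = 0.846 L/mol.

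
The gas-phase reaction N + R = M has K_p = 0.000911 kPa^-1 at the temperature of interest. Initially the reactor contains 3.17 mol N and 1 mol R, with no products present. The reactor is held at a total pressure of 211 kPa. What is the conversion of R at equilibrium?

Let X = conversion of R (basis 1 mol R); extent of reaction ξ = X.
Mole table: n_N = 3.17 − X; n_R = 1 − X; n_M = X.
n_T = Σnᵢ = 4.17 − X.
Mole fractions y_i = n_i/n_T; K_p = p_M / (p_N p_R) with p_i = y_i·P.
Substituting and setting equal to 0.000911 kPa^-1 gives a polynomial in X; the root in (0,1) is X = 0.126.

X = 0.126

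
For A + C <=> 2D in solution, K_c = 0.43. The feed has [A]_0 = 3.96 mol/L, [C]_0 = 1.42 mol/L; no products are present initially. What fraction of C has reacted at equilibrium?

X = 0.395

Let X = conversion of C; extent ξ = 1.42·X mol/L.
Concentrations: [A] = 3.96 − 1.42X; [C] = 1.42 − 1.42X; [D] = 2.84X.
K_c = [D]^2 / ([A] [C]).
This equals 0.43 at X = 0.395 (the root in 0 < X < 1).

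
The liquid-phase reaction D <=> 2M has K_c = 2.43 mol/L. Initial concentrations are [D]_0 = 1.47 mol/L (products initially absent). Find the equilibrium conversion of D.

Let X = conversion of D; extent ξ = 1.47·X mol/L.
Concentrations: [D] = 1.47 − 1.47X; [M] = 2.94X.
K_c = [M]^2 / ([D]).
Solving K_c = 2.43 for X ∈ (0,1): X = 0.469.

X = 0.469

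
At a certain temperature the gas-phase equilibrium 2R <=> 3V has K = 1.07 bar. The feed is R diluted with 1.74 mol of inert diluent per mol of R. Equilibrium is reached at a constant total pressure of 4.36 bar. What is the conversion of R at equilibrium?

X = 0.417

Take 1 mol R as basis and let X be its fractional conversion, so ξ = 0.5X.
Moles: n_R = 1 − X; n_V = 1.5X; n_I = 1.74 (inert).
n_T = Σnᵢ = 2.74 + 0.5X.
Mole fractions y_i = n_i/n_T; K = p_V^3 / (p_R^2) with p_i = y_i·P.
Setting this equal to 1.07 bar and taking the physical root (0 < X < 1) gives X = 0.417.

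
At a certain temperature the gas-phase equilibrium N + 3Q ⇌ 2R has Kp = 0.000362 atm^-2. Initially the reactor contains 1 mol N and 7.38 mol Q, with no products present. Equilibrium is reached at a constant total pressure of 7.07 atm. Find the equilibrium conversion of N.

X = 0.141

Take 1 mol N as basis and let X be its fractional conversion, so ξ = X.
Moles: n_N = 1 − X; n_Q = 7.38 − 3X; n_R = 2X.
Total moles n_T = 8.38 − 2X.
With p_i = (n_i/n_T)P, Kp = p_R^2 / (p_N p_Q^3).
This yields a degree-4 equation in X; solving on (0,1), X = 0.141.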